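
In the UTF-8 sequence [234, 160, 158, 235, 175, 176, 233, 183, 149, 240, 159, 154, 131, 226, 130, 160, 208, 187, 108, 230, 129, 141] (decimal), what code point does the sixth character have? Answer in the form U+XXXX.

U+043B

Offset 0: leading byte 0xEA = 11101010 → 3-byte char #1 = EA A0 9E.
Offset 3: leading byte 0xEB = 11101011 → 3-byte char #2 = EB AF B0.
Offset 6: leading byte 0xE9 = 11101001 → 3-byte char #3 = E9 B7 95.
Offset 9: leading byte 0xF0 = 11110000 → 4-byte char #4 = F0 9F 9A 83.
Offset 13: leading byte 0xE2 = 11100010 → 3-byte char #5 = E2 82 A0.
Offset 16: leading byte 0xD0 = 11010000 → 2-byte char #6 = D0 BB.
Leading byte 0xD0 = 11010000 matches 110xxxxx → 2-byte sequence.
Byte 1: 0xD0 = 11010000, payload 10000 (5 bits).
Byte 2: 0xBB = 10111011 (10xxxxxx ✓), payload 111011.
Concatenate: 10000111011 = 0x43B (11 bits → U+043B).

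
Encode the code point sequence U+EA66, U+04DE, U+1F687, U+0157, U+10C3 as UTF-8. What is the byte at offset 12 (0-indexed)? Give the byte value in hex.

0x83

U+EA66 → 3-byte form EE A9 A6 at offsets 0–2.
U+04DE → 2-byte form D3 9E at offsets 3–4.
U+1F687 → 4-byte form F0 9F 9A 87 at offsets 5–8.
U+0157 → 2-byte form C5 97 at offsets 9–10.
U+10C3 → 3-byte form E1 83 83 at offsets 11–13.
Offset 12 falls in char 5's range; it's byte 2 of E1 83 83 = 0x83.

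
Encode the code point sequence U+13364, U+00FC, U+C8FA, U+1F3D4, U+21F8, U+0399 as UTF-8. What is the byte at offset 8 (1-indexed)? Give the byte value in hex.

0xA3

1-indexed offset 8 is 0-indexed offset 7.
U+13364 → 4-byte form F0 93 8D A4 at offsets 0–3.
U+00FC → 2-byte form C3 BC at offsets 4–5.
U+C8FA → 3-byte form EC A3 BA at offsets 6–8.
Offset 7 falls in char 3's range; it's byte 2 of EC A3 BA = 0xA3.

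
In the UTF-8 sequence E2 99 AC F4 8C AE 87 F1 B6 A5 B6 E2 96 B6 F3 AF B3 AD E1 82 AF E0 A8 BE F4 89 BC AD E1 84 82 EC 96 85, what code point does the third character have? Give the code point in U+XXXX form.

Offset 0: leading byte 0xE2 = 11100010 → 3-byte char #1 = E2 99 AC.
Offset 3: leading byte 0xF4 = 11110100 → 4-byte char #2 = F4 8C AE 87.
Offset 7: leading byte 0xF1 = 11110001 → 4-byte char #3 = F1 B6 A5 B6.
Leading byte 0xF1 = 11110001 matches 11110xxx → 4-byte sequence.
Byte 1: 0xF1 = 11110001, payload 001 (3 bits).
Byte 2: 0xB6 = 10110110 (10xxxxxx ✓), payload 110110.
Byte 3: 0xA5 = 10100101 (10xxxxxx ✓), payload 100101.
Byte 4: 0xB6 = 10110110 (10xxxxxx ✓), payload 110110.
Concatenate: 001110110100101110110 = 0x76976 (21 bits → U+76976).

U+76976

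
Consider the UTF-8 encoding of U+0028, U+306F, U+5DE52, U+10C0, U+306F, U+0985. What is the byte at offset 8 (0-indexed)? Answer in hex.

0xE1

U+0028 → 1-byte form 28 at offsets 0–0.
U+306F → 3-byte form E3 81 AF at offsets 1–3.
U+5DE52 → 4-byte form F1 9D B9 92 at offsets 4–7.
U+10C0 → 3-byte form E1 83 80 at offsets 8–10.
Offset 8 falls in char 4's range; it's byte 1 of E1 83 80 = 0xE1.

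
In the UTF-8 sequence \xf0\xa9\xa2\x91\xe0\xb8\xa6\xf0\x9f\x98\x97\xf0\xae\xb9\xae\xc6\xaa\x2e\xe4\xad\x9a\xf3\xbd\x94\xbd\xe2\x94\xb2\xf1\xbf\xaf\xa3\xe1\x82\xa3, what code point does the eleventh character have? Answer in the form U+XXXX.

U+10A3

Offset 0: leading byte 0xF0 = 11110000 → 4-byte char #1 = F0 A9 A2 91.
Offset 4: leading byte 0xE0 = 11100000 → 3-byte char #2 = E0 B8 A6.
Offset 7: leading byte 0xF0 = 11110000 → 4-byte char #3 = F0 9F 98 97.
Offset 11: leading byte 0xF0 = 11110000 → 4-byte char #4 = F0 AE B9 AE.
Offset 15: leading byte 0xC6 = 11000110 → 2-byte char #5 = C6 AA.
Offset 17: leading byte 0x2E = 00101110 → 1-byte char #6 = 2E.
Offset 18: leading byte 0xE4 = 11100100 → 3-byte char #7 = E4 AD 9A.
Offset 21: leading byte 0xF3 = 11110011 → 4-byte char #8 = F3 BD 94 BD.
Offset 25: leading byte 0xE2 = 11100010 → 3-byte char #9 = E2 94 B2.
Offset 28: leading byte 0xF1 = 11110001 → 4-byte char #10 = F1 BF AF A3.
Offset 32: leading byte 0xE1 = 11100001 → 3-byte char #11 = E1 82 A3.
Leading byte 0xE1 = 11100001 matches 1110xxxx → 3-byte sequence.
Byte 1: 0xE1 = 11100001, payload 0001 (4 bits).
Byte 2: 0x82 = 10000010 (10xxxxxx ✓), payload 000010.
Byte 3: 0xA3 = 10100011 (10xxxxxx ✓), payload 100011.
Concatenate: 0001000010100011 = 0x10A3 (16 bits → U+10A3).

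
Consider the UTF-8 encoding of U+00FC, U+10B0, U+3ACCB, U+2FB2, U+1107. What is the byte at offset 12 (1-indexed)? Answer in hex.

1-indexed offset 12 is 0-indexed offset 11.
U+00FC → 2-byte form C3 BC at offsets 0–1.
U+10B0 → 3-byte form E1 82 B0 at offsets 2–4.
U+3ACCB → 4-byte form F0 BA B3 8B at offsets 5–8.
U+2FB2 → 3-byte form E2 BE B2 at offsets 9–11.
Offset 11 falls in char 4's range; it's byte 3 of E2 BE B2 = 0xB2.

0xB2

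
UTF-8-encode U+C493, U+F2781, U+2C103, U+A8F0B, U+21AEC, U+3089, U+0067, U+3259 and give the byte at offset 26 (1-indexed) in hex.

0x99

1-indexed offset 26 is 0-indexed offset 25.
U+C493 → 3-byte form EC 92 93 at offsets 0–2.
U+F2781 → 4-byte form F3 B2 9E 81 at offsets 3–6.
U+2C103 → 4-byte form F0 AC 84 83 at offsets 7–10.
U+A8F0B → 4-byte form F2 A8 BC 8B at offsets 11–14.
U+21AEC → 4-byte form F0 A1 AB AC at offsets 15–18.
U+3089 → 3-byte form E3 82 89 at offsets 19–21.
U+0067 → 1-byte form 67 at offsets 22–22.
U+3259 → 3-byte form E3 89 99 at offsets 23–25.
Offset 25 falls in char 8's range; it's byte 3 of E3 89 99 = 0x99.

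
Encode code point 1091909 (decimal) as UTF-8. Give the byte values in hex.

U+10A945 = 0x10A945 = 1091909 decimal. In range U+10000–U+10FFFF → 4-byte form: 11110xxx 10xxxxxx 10xxxxxx 10xxxxxx.
Binary (21 bits): 100001010100101000101.
Split 3+6+6+6: 100 | 001010 | 100101 | 000101.
Byte 1: 11110100 = 0xF4.
Byte 2: 10001010 = 0x8A.
Byte 3: 10100101 = 0xA5.
Byte 4: 10000101 = 0x85.

F4 8A A5 85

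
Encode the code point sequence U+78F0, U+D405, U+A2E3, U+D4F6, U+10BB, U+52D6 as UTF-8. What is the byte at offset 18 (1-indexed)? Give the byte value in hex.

0x96

1-indexed offset 18 is 0-indexed offset 17.
U+78F0 → 3-byte form E7 A3 B0 at offsets 0–2.
U+D405 → 3-byte form ED 90 85 at offsets 3–5.
U+A2E3 → 3-byte form EA 8B A3 at offsets 6–8.
U+D4F6 → 3-byte form ED 93 B6 at offsets 9–11.
U+10BB → 3-byte form E1 82 BB at offsets 12–14.
U+52D6 → 3-byte form E5 8B 96 at offsets 15–17.
Offset 17 falls in char 6's range; it's byte 3 of E5 8B 96 = 0x96.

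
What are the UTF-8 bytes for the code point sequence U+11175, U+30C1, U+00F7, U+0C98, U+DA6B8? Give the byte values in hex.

U+11175: 4-byte form → F0 91 85 B5.
U+30C1: 3-byte form → E3 83 81.
U+00F7: 2-byte form → C3 B7.
U+0C98: 3-byte form → E0 B2 98.
U+DA6B8: 4-byte form → F3 9A 9A B8.
Concatenated (16 bytes): F0 91 85 B5 E3 83 81 C3 B7 E0 B2 98 F3 9A 9A B8.

F0 91 85 B5 E3 83 81 C3 B7 E0 B2 98 F3 9A 9A B8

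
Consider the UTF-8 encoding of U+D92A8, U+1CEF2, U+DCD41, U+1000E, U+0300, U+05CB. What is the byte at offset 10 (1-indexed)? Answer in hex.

0x9C

1-indexed offset 10 is 0-indexed offset 9.
U+D92A8 → 4-byte form F3 99 8A A8 at offsets 0–3.
U+1CEF2 → 4-byte form F0 9C BB B2 at offsets 4–7.
U+DCD41 → 4-byte form F3 9C B5 81 at offsets 8–11.
Offset 9 falls in char 3's range; it's byte 2 of F3 9C B5 81 = 0x9C.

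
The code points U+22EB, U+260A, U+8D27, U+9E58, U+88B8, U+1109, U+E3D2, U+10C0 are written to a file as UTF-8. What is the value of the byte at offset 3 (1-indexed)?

0xAB

1-indexed offset 3 is 0-indexed offset 2.
U+22EB → 3-byte form E2 8B AB at offsets 0–2.
Offset 2 falls in char 1's range; it's byte 3 of E2 8B AB = 0xAB.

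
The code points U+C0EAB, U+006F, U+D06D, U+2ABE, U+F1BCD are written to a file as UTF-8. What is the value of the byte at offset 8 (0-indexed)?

0xE2

U+C0EAB → 4-byte form F3 80 BA AB at offsets 0–3.
U+006F → 1-byte form 6F at offsets 4–4.
U+D06D → 3-byte form ED 81 AD at offsets 5–7.
U+2ABE → 3-byte form E2 AA BE at offsets 8–10.
Offset 8 falls in char 4's range; it's byte 1 of E2 AA BE = 0xE2.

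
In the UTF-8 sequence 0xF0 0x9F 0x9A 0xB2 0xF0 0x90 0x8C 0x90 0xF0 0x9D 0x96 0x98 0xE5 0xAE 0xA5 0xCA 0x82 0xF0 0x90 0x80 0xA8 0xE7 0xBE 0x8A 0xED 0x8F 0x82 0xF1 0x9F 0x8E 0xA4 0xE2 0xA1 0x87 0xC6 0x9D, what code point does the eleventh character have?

U+019D

Offset 0: leading byte 0xF0 = 11110000 → 4-byte char #1 = F0 9F 9A B2.
Offset 4: leading byte 0xF0 = 11110000 → 4-byte char #2 = F0 90 8C 90.
Offset 8: leading byte 0xF0 = 11110000 → 4-byte char #3 = F0 9D 96 98.
Offset 12: leading byte 0xE5 = 11100101 → 3-byte char #4 = E5 AE A5.
Offset 15: leading byte 0xCA = 11001010 → 2-byte char #5 = CA 82.
Offset 17: leading byte 0xF0 = 11110000 → 4-byte char #6 = F0 90 80 A8.
Offset 21: leading byte 0xE7 = 11100111 → 3-byte char #7 = E7 BE 8A.
Offset 24: leading byte 0xED = 11101101 → 3-byte char #8 = ED 8F 82.
Offset 27: leading byte 0xF1 = 11110001 → 4-byte char #9 = F1 9F 8E A4.
Offset 31: leading byte 0xE2 = 11100010 → 3-byte char #10 = E2 A1 87.
Offset 34: leading byte 0xC6 = 11000110 → 2-byte char #11 = C6 9D.
Leading byte 0xC6 = 11000110 matches 110xxxxx → 2-byte sequence.
Byte 1: 0xC6 = 11000110, payload 00110 (5 bits).
Byte 2: 0x9D = 10011101 (10xxxxxx ✓), payload 011101.
Concatenate: 00110011101 = 0x19D (11 bits → U+019D).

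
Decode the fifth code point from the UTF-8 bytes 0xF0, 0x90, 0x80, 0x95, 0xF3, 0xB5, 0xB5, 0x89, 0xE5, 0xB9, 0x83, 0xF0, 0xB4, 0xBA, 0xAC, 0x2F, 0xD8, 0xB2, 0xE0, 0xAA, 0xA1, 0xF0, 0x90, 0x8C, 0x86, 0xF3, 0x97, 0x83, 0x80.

U+002F

Offset 0: leading byte 0xF0 = 11110000 → 4-byte char #1 = F0 90 80 95.
Offset 4: leading byte 0xF3 = 11110011 → 4-byte char #2 = F3 B5 B5 89.
Offset 8: leading byte 0xE5 = 11100101 → 3-byte char #3 = E5 B9 83.
Offset 11: leading byte 0xF0 = 11110000 → 4-byte char #4 = F0 B4 BA AC.
Offset 15: leading byte 0x2F = 00101111 → 1-byte char #5 = 2F.
Leading byte 0x2F = 00101111 matches 0xxxxxxx → 1-byte sequence.
Byte 1: 0x2F = 00101111, payload 0101111 (7 bits).
Concatenate: 0101111 = 0x2F (7 bits → U+002F).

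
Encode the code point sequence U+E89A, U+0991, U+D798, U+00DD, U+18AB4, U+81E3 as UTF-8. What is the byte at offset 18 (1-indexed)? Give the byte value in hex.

0xA3

1-indexed offset 18 is 0-indexed offset 17.
U+E89A → 3-byte form EE A2 9A at offsets 0–2.
U+0991 → 3-byte form E0 A6 91 at offsets 3–5.
U+D798 → 3-byte form ED 9E 98 at offsets 6–8.
U+00DD → 2-byte form C3 9D at offsets 9–10.
U+18AB4 → 4-byte form F0 98 AA B4 at offsets 11–14.
U+81E3 → 3-byte form E8 87 A3 at offsets 15–17.
Offset 17 falls in char 6's range; it's byte 3 of E8 87 A3 = 0xA3.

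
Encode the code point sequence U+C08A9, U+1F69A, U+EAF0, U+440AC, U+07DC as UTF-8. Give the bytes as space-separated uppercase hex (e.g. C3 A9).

F3 80 A2 A9 F0 9F 9A 9A EE AB B0 F1 84 82 AC DF 9C

U+C08A9: 4-byte form → F3 80 A2 A9.
U+1F69A: 4-byte form → F0 9F 9A 9A.
U+EAF0: 3-byte form → EE AB B0.
U+440AC: 4-byte form → F1 84 82 AC.
U+07DC: 2-byte form → DF 9C.
Concatenated (17 bytes): F3 80 A2 A9 F0 9F 9A 9A EE AB B0 F1 84 82 AC DF 9C.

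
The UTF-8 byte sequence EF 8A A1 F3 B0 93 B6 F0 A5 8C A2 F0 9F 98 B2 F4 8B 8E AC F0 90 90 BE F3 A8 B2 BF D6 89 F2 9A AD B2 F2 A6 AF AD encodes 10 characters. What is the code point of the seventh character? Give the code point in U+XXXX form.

Offset 0: leading byte 0xEF = 11101111 → 3-byte char #1 = EF 8A A1.
Offset 3: leading byte 0xF3 = 11110011 → 4-byte char #2 = F3 B0 93 B6.
Offset 7: leading byte 0xF0 = 11110000 → 4-byte char #3 = F0 A5 8C A2.
Offset 11: leading byte 0xF0 = 11110000 → 4-byte char #4 = F0 9F 98 B2.
Offset 15: leading byte 0xF4 = 11110100 → 4-byte char #5 = F4 8B 8E AC.
Offset 19: leading byte 0xF0 = 11110000 → 4-byte char #6 = F0 90 90 BE.
Offset 23: leading byte 0xF3 = 11110011 → 4-byte char #7 = F3 A8 B2 BF.
Leading byte 0xF3 = 11110011 matches 11110xxx → 4-byte sequence.
Byte 1: 0xF3 = 11110011, payload 011 (3 bits).
Byte 2: 0xA8 = 10101000 (10xxxxxx ✓), payload 101000.
Byte 3: 0xB2 = 10110010 (10xxxxxx ✓), payload 110010.
Byte 4: 0xBF = 10111111 (10xxxxxx ✓), payload 111111.
Concatenate: 011101000110010111111 = 0xE8CBF (21 bits → U+E8CBF).

U+E8CBF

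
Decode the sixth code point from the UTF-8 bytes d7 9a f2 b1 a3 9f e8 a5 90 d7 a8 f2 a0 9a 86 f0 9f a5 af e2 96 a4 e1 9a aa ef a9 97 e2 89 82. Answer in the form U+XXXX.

U+1F96F

Offset 0: leading byte 0xD7 = 11010111 → 2-byte char #1 = D7 9A.
Offset 2: leading byte 0xF2 = 11110010 → 4-byte char #2 = F2 B1 A3 9F.
Offset 6: leading byte 0xE8 = 11101000 → 3-byte char #3 = E8 A5 90.
Offset 9: leading byte 0xD7 = 11010111 → 2-byte char #4 = D7 A8.
Offset 11: leading byte 0xF2 = 11110010 → 4-byte char #5 = F2 A0 9A 86.
Offset 15: leading byte 0xF0 = 11110000 → 4-byte char #6 = F0 9F A5 AF.
Leading byte 0xF0 = 11110000 matches 11110xxx → 4-byte sequence.
Byte 1: 0xF0 = 11110000, payload 000 (3 bits).
Byte 2: 0x9F = 10011111 (10xxxxxx ✓), payload 011111.
Byte 3: 0xA5 = 10100101 (10xxxxxx ✓), payload 100101.
Byte 4: 0xAF = 10101111 (10xxxxxx ✓), payload 101111.
Concatenate: 000011111100101101111 = 0x1F96F (21 bits → U+1F96F).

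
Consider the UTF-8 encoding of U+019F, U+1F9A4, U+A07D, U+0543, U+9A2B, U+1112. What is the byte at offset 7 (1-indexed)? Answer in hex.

0xEA

1-indexed offset 7 is 0-indexed offset 6.
U+019F → 2-byte form C6 9F at offsets 0–1.
U+1F9A4 → 4-byte form F0 9F A6 A4 at offsets 2–5.
U+A07D → 3-byte form EA 81 BD at offsets 6–8.
Offset 6 falls in char 3's range; it's byte 1 of EA 81 BD = 0xEA.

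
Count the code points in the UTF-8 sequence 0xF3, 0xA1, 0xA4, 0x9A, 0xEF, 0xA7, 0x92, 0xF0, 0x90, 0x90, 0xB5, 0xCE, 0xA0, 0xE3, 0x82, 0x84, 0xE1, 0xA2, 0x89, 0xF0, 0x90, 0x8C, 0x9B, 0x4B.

8

Byte at offset 0: 0xF3 = 11110011 → 4-byte char (#1). Advance 4.
Byte at offset 4: 0xEF = 11101111 → 3-byte char (#2). Advance 3.
Byte at offset 7: 0xF0 = 11110000 → 4-byte char (#3). Advance 4.
Byte at offset 11: 0xCE = 11001110 → 2-byte char (#4). Advance 2.
Byte at offset 13: 0xE3 = 11100011 → 3-byte char (#5). Advance 3.
Byte at offset 16: 0xE1 = 11100001 → 3-byte char (#6). Advance 3.
Byte at offset 19: 0xF0 = 11110000 → 4-byte char (#7). Advance 4.
Byte at offset 23: 0x4B = 01001011 → 1-byte char (#8). Advance 1.
Reached end at offset 24 after 8 code points.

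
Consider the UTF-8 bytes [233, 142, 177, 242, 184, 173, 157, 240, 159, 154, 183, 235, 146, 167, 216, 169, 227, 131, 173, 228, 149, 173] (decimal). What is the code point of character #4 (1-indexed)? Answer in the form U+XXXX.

Offset 0: leading byte 0xE9 = 11101001 → 3-byte char #1 = E9 8E B1.
Offset 3: leading byte 0xF2 = 11110010 → 4-byte char #2 = F2 B8 AD 9D.
Offset 7: leading byte 0xF0 = 11110000 → 4-byte char #3 = F0 9F 9A B7.
Offset 11: leading byte 0xEB = 11101011 → 3-byte char #4 = EB 92 A7.
Leading byte 0xEB = 11101011 matches 1110xxxx → 3-byte sequence.
Byte 1: 0xEB = 11101011, payload 1011 (4 bits).
Byte 2: 0x92 = 10010010 (10xxxxxx ✓), payload 010010.
Byte 3: 0xA7 = 10100111 (10xxxxxx ✓), payload 100111.
Concatenate: 1011010010100111 = 0xB4A7 (16 bits → U+B4A7).

U+B4A7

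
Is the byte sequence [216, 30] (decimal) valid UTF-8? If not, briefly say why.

invalid (non-continuation byte where continuation expected)

Leading byte 0xD8 = 11011000 → 2-byte form.
Byte 2 is 0x1E = 00011110, which is not 10xxxxxx — expected a continuation byte.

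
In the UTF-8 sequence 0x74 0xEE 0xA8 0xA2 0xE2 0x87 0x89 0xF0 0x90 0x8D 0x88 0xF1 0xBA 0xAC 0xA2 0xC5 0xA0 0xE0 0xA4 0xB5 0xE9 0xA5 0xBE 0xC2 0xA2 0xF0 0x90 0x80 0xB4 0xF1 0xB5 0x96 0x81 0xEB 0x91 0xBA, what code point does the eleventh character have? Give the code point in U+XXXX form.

Offset 0: leading byte 0x74 = 01110100 → 1-byte char #1 = 74.
Offset 1: leading byte 0xEE = 11101110 → 3-byte char #2 = EE A8 A2.
Offset 4: leading byte 0xE2 = 11100010 → 3-byte char #3 = E2 87 89.
Offset 7: leading byte 0xF0 = 11110000 → 4-byte char #4 = F0 90 8D 88.
Offset 11: leading byte 0xF1 = 11110001 → 4-byte char #5 = F1 BA AC A2.
Offset 15: leading byte 0xC5 = 11000101 → 2-byte char #6 = C5 A0.
Offset 17: leading byte 0xE0 = 11100000 → 3-byte char #7 = E0 A4 B5.
Offset 20: leading byte 0xE9 = 11101001 → 3-byte char #8 = E9 A5 BE.
Offset 23: leading byte 0xC2 = 11000010 → 2-byte char #9 = C2 A2.
Offset 25: leading byte 0xF0 = 11110000 → 4-byte char #10 = F0 90 80 B4.
Offset 29: leading byte 0xF1 = 11110001 → 4-byte char #11 = F1 B5 96 81.
Leading byte 0xF1 = 11110001 matches 11110xxx → 4-byte sequence.
Byte 1: 0xF1 = 11110001, payload 001 (3 bits).
Byte 2: 0xB5 = 10110101 (10xxxxxx ✓), payload 110101.
Byte 3: 0x96 = 10010110 (10xxxxxx ✓), payload 010110.
Byte 4: 0x81 = 10000001 (10xxxxxx ✓), payload 000001.
Concatenate: 001110101010110000001 = 0x75581 (21 bits → U+75581).

U+75581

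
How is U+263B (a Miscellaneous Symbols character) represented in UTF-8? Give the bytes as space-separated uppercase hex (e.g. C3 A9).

E2 98 BB

U+263B = 0x263B = 9787 decimal. In range U+0800–U+FFFF → 3-byte form: 1110xxxx 10xxxxxx 10xxxxxx.
Binary (16 bits): 0010011000111011.
Split 4+6+6: 0010 | 011000 | 111011.
Byte 1: 11100010 = 0xE2.
Byte 2: 10011000 = 0x98.
Byte 3: 10111011 = 0xBB.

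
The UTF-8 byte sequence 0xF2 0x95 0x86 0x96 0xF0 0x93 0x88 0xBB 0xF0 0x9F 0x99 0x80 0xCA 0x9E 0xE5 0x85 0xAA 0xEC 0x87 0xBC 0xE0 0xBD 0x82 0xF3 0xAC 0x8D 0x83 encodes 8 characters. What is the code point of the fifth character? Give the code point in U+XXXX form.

U+516A

Offset 0: leading byte 0xF2 = 11110010 → 4-byte char #1 = F2 95 86 96.
Offset 4: leading byte 0xF0 = 11110000 → 4-byte char #2 = F0 93 88 BB.
Offset 8: leading byte 0xF0 = 11110000 → 4-byte char #3 = F0 9F 99 80.
Offset 12: leading byte 0xCA = 11001010 → 2-byte char #4 = CA 9E.
Offset 14: leading byte 0xE5 = 11100101 → 3-byte char #5 = E5 85 AA.
Leading byte 0xE5 = 11100101 matches 1110xxxx → 3-byte sequence.
Byte 1: 0xE5 = 11100101, payload 0101 (4 bits).
Byte 2: 0x85 = 10000101 (10xxxxxx ✓), payload 000101.
Byte 3: 0xAA = 10101010 (10xxxxxx ✓), payload 101010.
Concatenate: 0101000101101010 = 0x516A (16 bits → U+516A).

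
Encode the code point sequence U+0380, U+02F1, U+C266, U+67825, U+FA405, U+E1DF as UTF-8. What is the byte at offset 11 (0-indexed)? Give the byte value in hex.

0xF3

U+0380 → 2-byte form CE 80 at offsets 0–1.
U+02F1 → 2-byte form CB B1 at offsets 2–3.
U+C266 → 3-byte form EC 89 A6 at offsets 4–6.
U+67825 → 4-byte form F1 A7 A0 A5 at offsets 7–10.
U+FA405 → 4-byte form F3 BA 90 85 at offsets 11–14.
Offset 11 falls in char 5's range; it's byte 1 of F3 BA 90 85 = 0xF3.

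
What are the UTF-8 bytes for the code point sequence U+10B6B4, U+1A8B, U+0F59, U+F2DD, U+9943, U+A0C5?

U+10B6B4: 4-byte form → F4 8B 9A B4.
U+1A8B: 3-byte form → E1 AA 8B.
U+0F59: 3-byte form → E0 BD 99.
U+F2DD: 3-byte form → EF 8B 9D.
U+9943: 3-byte form → E9 A5 83.
U+A0C5: 3-byte form → EA 83 85.
Concatenated (19 bytes): F4 8B 9A B4 E1 AA 8B E0 BD 99 EF 8B 9D E9 A5 83 EA 83 85.

F4 8B 9A B4 E1 AA 8B E0 BD 99 EF 8B 9D E9 A5 83 EA 83 85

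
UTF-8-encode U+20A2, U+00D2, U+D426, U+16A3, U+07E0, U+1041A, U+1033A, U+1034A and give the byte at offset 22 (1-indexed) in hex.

1-indexed offset 22 is 0-indexed offset 21.
U+20A2 → 3-byte form E2 82 A2 at offsets 0–2.
U+00D2 → 2-byte form C3 92 at offsets 3–4.
U+D426 → 3-byte form ED 90 A6 at offsets 5–7.
U+16A3 → 3-byte form E1 9A A3 at offsets 8–10.
U+07E0 → 2-byte form DF A0 at offsets 11–12.
U+1041A → 4-byte form F0 90 90 9A at offsets 13–16.
U+1033A → 4-byte form F0 90 8C BA at offsets 17–20.
U+1034A → 4-byte form F0 90 8D 8A at offsets 21–24.
Offset 21 falls in char 8's range; it's byte 1 of F0 90 8D 8A = 0xF0.

0xF0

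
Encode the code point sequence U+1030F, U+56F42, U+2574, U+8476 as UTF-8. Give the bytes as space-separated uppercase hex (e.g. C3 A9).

U+1030F: 4-byte form → F0 90 8C 8F.
U+56F42: 4-byte form → F1 96 BD 82.
U+2574: 3-byte form → E2 95 B4.
U+8476: 3-byte form → E8 91 B6.
Concatenated (14 bytes): F0 90 8C 8F F1 96 BD 82 E2 95 B4 E8 91 B6.

F0 90 8C 8F F1 96 BD 82 E2 95 B4 E8 91 B6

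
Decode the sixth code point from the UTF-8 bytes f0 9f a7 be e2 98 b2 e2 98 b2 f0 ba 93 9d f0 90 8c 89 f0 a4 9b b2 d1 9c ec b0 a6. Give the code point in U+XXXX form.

Offset 0: leading byte 0xF0 = 11110000 → 4-byte char #1 = F0 9F A7 BE.
Offset 4: leading byte 0xE2 = 11100010 → 3-byte char #2 = E2 98 B2.
Offset 7: leading byte 0xE2 = 11100010 → 3-byte char #3 = E2 98 B2.
Offset 10: leading byte 0xF0 = 11110000 → 4-byte char #4 = F0 BA 93 9D.
Offset 14: leading byte 0xF0 = 11110000 → 4-byte char #5 = F0 90 8C 89.
Offset 18: leading byte 0xF0 = 11110000 → 4-byte char #6 = F0 A4 9B B2.
Leading byte 0xF0 = 11110000 matches 11110xxx → 4-byte sequence.
Byte 1: 0xF0 = 11110000, payload 000 (3 bits).
Byte 2: 0xA4 = 10100100 (10xxxxxx ✓), payload 100100.
Byte 3: 0x9B = 10011011 (10xxxxxx ✓), payload 011011.
Byte 4: 0xB2 = 10110010 (10xxxxxx ✓), payload 110010.
Concatenate: 000100100011011110010 = 0x246F2 (21 bits → U+246F2).

U+246F2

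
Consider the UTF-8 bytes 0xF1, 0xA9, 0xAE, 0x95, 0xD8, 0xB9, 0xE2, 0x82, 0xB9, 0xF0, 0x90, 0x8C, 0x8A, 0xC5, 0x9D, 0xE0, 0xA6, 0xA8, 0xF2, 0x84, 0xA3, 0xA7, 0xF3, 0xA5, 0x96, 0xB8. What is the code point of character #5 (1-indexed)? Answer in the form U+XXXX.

U+015D

Offset 0: leading byte 0xF1 = 11110001 → 4-byte char #1 = F1 A9 AE 95.
Offset 4: leading byte 0xD8 = 11011000 → 2-byte char #2 = D8 B9.
Offset 6: leading byte 0xE2 = 11100010 → 3-byte char #3 = E2 82 B9.
Offset 9: leading byte 0xF0 = 11110000 → 4-byte char #4 = F0 90 8C 8A.
Offset 13: leading byte 0xC5 = 11000101 → 2-byte char #5 = C5 9D.
Leading byte 0xC5 = 11000101 matches 110xxxxx → 2-byte sequence.
Byte 1: 0xC5 = 11000101, payload 00101 (5 bits).
Byte 2: 0x9D = 10011101 (10xxxxxx ✓), payload 011101.
Concatenate: 00101011101 = 0x15D (11 bits → U+015D).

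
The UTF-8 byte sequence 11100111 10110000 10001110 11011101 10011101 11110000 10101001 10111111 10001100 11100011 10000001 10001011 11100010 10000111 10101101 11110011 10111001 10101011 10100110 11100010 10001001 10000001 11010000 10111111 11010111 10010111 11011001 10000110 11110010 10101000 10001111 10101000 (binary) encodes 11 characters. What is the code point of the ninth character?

U+05D7

Offset 0: leading byte 0xE7 = 11100111 → 3-byte char #1 = E7 B0 8E.
Offset 3: leading byte 0xDD = 11011101 → 2-byte char #2 = DD 9D.
Offset 5: leading byte 0xF0 = 11110000 → 4-byte char #3 = F0 A9 BF 8C.
Offset 9: leading byte 0xE3 = 11100011 → 3-byte char #4 = E3 81 8B.
Offset 12: leading byte 0xE2 = 11100010 → 3-byte char #5 = E2 87 AD.
Offset 15: leading byte 0xF3 = 11110011 → 4-byte char #6 = F3 B9 AB A6.
Offset 19: leading byte 0xE2 = 11100010 → 3-byte char #7 = E2 89 81.
Offset 22: leading byte 0xD0 = 11010000 → 2-byte char #8 = D0 BF.
Offset 24: leading byte 0xD7 = 11010111 → 2-byte char #9 = D7 97.
Leading byte 0xD7 = 11010111 matches 110xxxxx → 2-byte sequence.
Byte 1: 0xD7 = 11010111, payload 10111 (5 bits).
Byte 2: 0x97 = 10010111 (10xxxxxx ✓), payload 010111.
Concatenate: 10111010111 = 0x5D7 (11 bits → U+05D7).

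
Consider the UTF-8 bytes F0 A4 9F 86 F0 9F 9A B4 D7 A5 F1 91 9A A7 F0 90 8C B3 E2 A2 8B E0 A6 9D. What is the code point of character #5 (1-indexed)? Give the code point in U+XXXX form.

Offset 0: leading byte 0xF0 = 11110000 → 4-byte char #1 = F0 A4 9F 86.
Offset 4: leading byte 0xF0 = 11110000 → 4-byte char #2 = F0 9F 9A B4.
Offset 8: leading byte 0xD7 = 11010111 → 2-byte char #3 = D7 A5.
Offset 10: leading byte 0xF1 = 11110001 → 4-byte char #4 = F1 91 9A A7.
Offset 14: leading byte 0xF0 = 11110000 → 4-byte char #5 = F0 90 8C B3.
Leading byte 0xF0 = 11110000 matches 11110xxx → 4-byte sequence.
Byte 1: 0xF0 = 11110000, payload 000 (3 bits).
Byte 2: 0x90 = 10010000 (10xxxxxx ✓), payload 010000.
Byte 3: 0x8C = 10001100 (10xxxxxx ✓), payload 001100.
Byte 4: 0xB3 = 10110011 (10xxxxxx ✓), payload 110011.
Concatenate: 000010000001100110011 = 0x10333 (21 bits → U+10333).

U+10333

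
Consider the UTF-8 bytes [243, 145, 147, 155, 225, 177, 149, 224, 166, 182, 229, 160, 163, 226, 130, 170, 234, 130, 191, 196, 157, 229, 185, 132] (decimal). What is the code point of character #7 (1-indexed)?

Offset 0: leading byte 0xF3 = 11110011 → 4-byte char #1 = F3 91 93 9B.
Offset 4: leading byte 0xE1 = 11100001 → 3-byte char #2 = E1 B1 95.
Offset 7: leading byte 0xE0 = 11100000 → 3-byte char #3 = E0 A6 B6.
Offset 10: leading byte 0xE5 = 11100101 → 3-byte char #4 = E5 A0 A3.
Offset 13: leading byte 0xE2 = 11100010 → 3-byte char #5 = E2 82 AA.
Offset 16: leading byte 0xEA = 11101010 → 3-byte char #6 = EA 82 BF.
Offset 19: leading byte 0xC4 = 11000100 → 2-byte char #7 = C4 9D.
Leading byte 0xC4 = 11000100 matches 110xxxxx → 2-byte sequence.
Byte 1: 0xC4 = 11000100, payload 00100 (5 bits).
Byte 2: 0x9D = 10011101 (10xxxxxx ✓), payload 011101.
Concatenate: 00100011101 = 0x11D (11 bits → U+011D).

U+011D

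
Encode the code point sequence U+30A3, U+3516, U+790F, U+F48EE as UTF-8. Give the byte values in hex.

E3 82 A3 E3 94 96 E7 A4 8F F3 B4 A3 AE

U+30A3: 3-byte form → E3 82 A3.
U+3516: 3-byte form → E3 94 96.
U+790F: 3-byte form → E7 A4 8F.
U+F48EE: 4-byte form → F3 B4 A3 AE.
Concatenated (13 bytes): E3 82 A3 E3 94 96 E7 A4 8F F3 B4 A3 AE.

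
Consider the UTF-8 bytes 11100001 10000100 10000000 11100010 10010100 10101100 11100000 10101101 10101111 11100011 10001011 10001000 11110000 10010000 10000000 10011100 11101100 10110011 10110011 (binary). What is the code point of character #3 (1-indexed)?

U+0B6F

Offset 0: leading byte 0xE1 = 11100001 → 3-byte char #1 = E1 84 80.
Offset 3: leading byte 0xE2 = 11100010 → 3-byte char #2 = E2 94 AC.
Offset 6: leading byte 0xE0 = 11100000 → 3-byte char #3 = E0 AD AF.
Leading byte 0xE0 = 11100000 matches 1110xxxx → 3-byte sequence.
Byte 1: 0xE0 = 11100000, payload 0000 (4 bits).
Byte 2: 0xAD = 10101101 (10xxxxxx ✓), payload 101101.
Byte 3: 0xAF = 10101111 (10xxxxxx ✓), payload 101111.
Concatenate: 0000101101101111 = 0xB6F (16 bits → U+0B6F).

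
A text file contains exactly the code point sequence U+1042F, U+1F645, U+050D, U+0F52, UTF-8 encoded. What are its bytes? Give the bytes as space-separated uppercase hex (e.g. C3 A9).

F0 90 90 AF F0 9F 99 85 D4 8D E0 BD 92

U+1042F: 4-byte form → F0 90 90 AF.
U+1F645: 4-byte form → F0 9F 99 85.
U+050D: 2-byte form → D4 8D.
U+0F52: 3-byte form → E0 BD 92.
Concatenated (13 bytes): F0 90 90 AF F0 9F 99 85 D4 8D E0 BD 92.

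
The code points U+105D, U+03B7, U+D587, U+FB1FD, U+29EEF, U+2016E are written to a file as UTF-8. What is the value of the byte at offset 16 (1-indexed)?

0xAF

1-indexed offset 16 is 0-indexed offset 15.
U+105D → 3-byte form E1 81 9D at offsets 0–2.
U+03B7 → 2-byte form CE B7 at offsets 3–4.
U+D587 → 3-byte form ED 96 87 at offsets 5–7.
U+FB1FD → 4-byte form F3 BB 87 BD at offsets 8–11.
U+29EEF → 4-byte form F0 A9 BB AF at offsets 12–15.
Offset 15 falls in char 5's range; it's byte 4 of F0 A9 BB AF = 0xAF.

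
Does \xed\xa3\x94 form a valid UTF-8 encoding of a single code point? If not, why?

invalid (encodes a surrogate (U+D800–U+DFFF))

Structurally a 3-byte sequence; payload = 0xD8D4.
But 0xD8D4 is in U+D800–U+DFFF, the surrogate range. Surrogates are not Unicode scalar values and are forbidden in UTF-8.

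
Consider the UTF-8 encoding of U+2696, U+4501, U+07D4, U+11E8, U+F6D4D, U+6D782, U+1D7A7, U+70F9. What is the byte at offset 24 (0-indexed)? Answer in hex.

0x83

U+2696 → 3-byte form E2 9A 96 at offsets 0–2.
U+4501 → 3-byte form E4 94 81 at offsets 3–5.
U+07D4 → 2-byte form DF 94 at offsets 6–7.
U+11E8 → 3-byte form E1 87 A8 at offsets 8–10.
U+F6D4D → 4-byte form F3 B6 B5 8D at offsets 11–14.
U+6D782 → 4-byte form F1 AD 9E 82 at offsets 15–18.
U+1D7A7 → 4-byte form F0 9D 9E A7 at offsets 19–22.
U+70F9 → 3-byte form E7 83 B9 at offsets 23–25.
Offset 24 falls in char 8's range; it's byte 2 of E7 83 B9 = 0x83.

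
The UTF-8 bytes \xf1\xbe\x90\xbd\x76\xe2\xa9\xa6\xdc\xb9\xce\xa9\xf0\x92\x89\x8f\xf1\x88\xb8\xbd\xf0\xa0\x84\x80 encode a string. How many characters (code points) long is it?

Byte at offset 0: 0xF1 = 11110001 → 4-byte char (#1). Advance 4.
Byte at offset 4: 0x76 = 01110110 → 1-byte char (#2). Advance 1.
Byte at offset 5: 0xE2 = 11100010 → 3-byte char (#3). Advance 3.
Byte at offset 8: 0xDC = 11011100 → 2-byte char (#4). Advance 2.
Byte at offset 10: 0xCE = 11001110 → 2-byte char (#5). Advance 2.
Byte at offset 12: 0xF0 = 11110000 → 4-byte char (#6). Advance 4.
Byte at offset 16: 0xF1 = 11110001 → 4-byte char (#7). Advance 4.
Byte at offset 20: 0xF0 = 11110000 → 4-byte char (#8). Advance 4.
Reached end at offset 24 after 8 code points.

8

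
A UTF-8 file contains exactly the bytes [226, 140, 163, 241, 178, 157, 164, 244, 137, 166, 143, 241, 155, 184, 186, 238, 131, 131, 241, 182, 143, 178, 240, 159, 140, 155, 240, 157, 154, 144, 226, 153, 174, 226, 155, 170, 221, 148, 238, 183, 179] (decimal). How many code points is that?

12

Byte at offset 0: 0xE2 = 11100010 → 3-byte char (#1). Advance 3.
Byte at offset 3: 0xF1 = 11110001 → 4-byte char (#2). Advance 4.
Byte at offset 7: 0xF4 = 11110100 → 4-byte char (#3). Advance 4.
Byte at offset 11: 0xF1 = 11110001 → 4-byte char (#4). Advance 4.
Byte at offset 15: 0xEE = 11101110 → 3-byte char (#5). Advance 3.
Byte at offset 18: 0xF1 = 11110001 → 4-byte char (#6). Advance 4.
Byte at offset 22: 0xF0 = 11110000 → 4-byte char (#7). Advance 4.
Byte at offset 26: 0xF0 = 11110000 → 4-byte char (#8). Advance 4.
Byte at offset 30: 0xE2 = 11100010 → 3-byte char (#9). Advance 3.
Byte at offset 33: 0xE2 = 11100010 → 3-byte char (#10). Advance 3.
Byte at offset 36: 0xDD = 11011101 → 2-byte char (#11). Advance 2.
Byte at offset 38: 0xEE = 11101110 → 3-byte char (#12). Advance 3.
Reached end at offset 41 after 12 code points.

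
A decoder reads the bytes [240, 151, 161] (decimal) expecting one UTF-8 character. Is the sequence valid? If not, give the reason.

Leading byte 0xF0 = 11110000 → 4-byte form, but only 3 bytes are present.

invalid (sequence truncated)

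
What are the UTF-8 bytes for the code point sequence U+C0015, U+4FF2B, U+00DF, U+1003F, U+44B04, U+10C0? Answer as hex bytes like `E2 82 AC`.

F3 80 80 95 F1 8F BC AB C3 9F F0 90 80 BF F1 84 AC 84 E1 83 80

U+C0015: 4-byte form → F3 80 80 95.
U+4FF2B: 4-byte form → F1 8F BC AB.
U+00DF: 2-byte form → C3 9F.
U+1003F: 4-byte form → F0 90 80 BF.
U+44B04: 4-byte form → F1 84 AC 84.
U+10C0: 3-byte form → E1 83 80.
Concatenated (21 bytes): F3 80 80 95 F1 8F BC AB C3 9F F0 90 80 BF F1 84 AC 84 E1 83 80.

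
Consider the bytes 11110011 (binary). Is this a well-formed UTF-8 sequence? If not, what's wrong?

invalid (sequence truncated)

Leading byte 0xF3 = 11110011 → 4-byte form, but only 1 byte is present.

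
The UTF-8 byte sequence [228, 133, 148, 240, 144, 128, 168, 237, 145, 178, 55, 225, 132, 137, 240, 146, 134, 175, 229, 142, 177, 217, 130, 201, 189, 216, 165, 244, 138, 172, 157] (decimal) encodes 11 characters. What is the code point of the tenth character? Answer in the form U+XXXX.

U+0625

Offset 0: leading byte 0xE4 = 11100100 → 3-byte char #1 = E4 85 94.
Offset 3: leading byte 0xF0 = 11110000 → 4-byte char #2 = F0 90 80 A8.
Offset 7: leading byte 0xED = 11101101 → 3-byte char #3 = ED 91 B2.
Offset 10: leading byte 0x37 = 00110111 → 1-byte char #4 = 37.
Offset 11: leading byte 0xE1 = 11100001 → 3-byte char #5 = E1 84 89.
Offset 14: leading byte 0xF0 = 11110000 → 4-byte char #6 = F0 92 86 AF.
Offset 18: leading byte 0xE5 = 11100101 → 3-byte char #7 = E5 8E B1.
Offset 21: leading byte 0xD9 = 11011001 → 2-byte char #8 = D9 82.
Offset 23: leading byte 0xC9 = 11001001 → 2-byte char #9 = C9 BD.
Offset 25: leading byte 0xD8 = 11011000 → 2-byte char #10 = D8 A5.
Leading byte 0xD8 = 11011000 matches 110xxxxx → 2-byte sequence.
Byte 1: 0xD8 = 11011000, payload 11000 (5 bits).
Byte 2: 0xA5 = 10100101 (10xxxxxx ✓), payload 100101.
Concatenate: 11000100101 = 0x625 (11 bits → U+0625).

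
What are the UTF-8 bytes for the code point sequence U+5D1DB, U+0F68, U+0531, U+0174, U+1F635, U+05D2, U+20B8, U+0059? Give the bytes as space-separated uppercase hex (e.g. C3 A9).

U+5D1DB: 4-byte form → F1 9D 87 9B.
U+0F68: 3-byte form → E0 BD A8.
U+0531: 2-byte form → D4 B1.
U+0174: 2-byte form → C5 B4.
U+1F635: 4-byte form → F0 9F 98 B5.
U+05D2: 2-byte form → D7 92.
U+20B8: 3-byte form → E2 82 B8.
U+0059: 1-byte form → 59.
Concatenated (21 bytes): F1 9D 87 9B E0 BD A8 D4 B1 C5 B4 F0 9F 98 B5 D7 92 E2 82 B8 59.

F1 9D 87 9B E0 BD A8 D4 B1 C5 B4 F0 9F 98 B5 D7 92 E2 82 B8 59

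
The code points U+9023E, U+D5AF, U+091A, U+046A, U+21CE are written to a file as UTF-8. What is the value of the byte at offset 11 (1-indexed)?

1-indexed offset 11 is 0-indexed offset 10.
U+9023E → 4-byte form F2 90 88 BE at offsets 0–3.
U+D5AF → 3-byte form ED 96 AF at offsets 4–6.
U+091A → 3-byte form E0 A4 9A at offsets 7–9.
U+046A → 2-byte form D1 AA at offsets 10–11.
Offset 10 falls in char 4's range; it's byte 1 of D1 AA = 0xD1.

0xD1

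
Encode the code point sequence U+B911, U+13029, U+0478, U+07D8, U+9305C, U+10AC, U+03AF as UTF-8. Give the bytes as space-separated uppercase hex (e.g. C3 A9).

EB A4 91 F0 93 80 A9 D1 B8 DF 98 F2 93 81 9C E1 82 AC CE AF

U+B911: 3-byte form → EB A4 91.
U+13029: 4-byte form → F0 93 80 A9.
U+0478: 2-byte form → D1 B8.
U+07D8: 2-byte form → DF 98.
U+9305C: 4-byte form → F2 93 81 9C.
U+10AC: 3-byte form → E1 82 AC.
U+03AF: 2-byte form → CE AF.
Concatenated (20 bytes): EB A4 91 F0 93 80 A9 D1 B8 DF 98 F2 93 81 9C E1 82 AC CE AF.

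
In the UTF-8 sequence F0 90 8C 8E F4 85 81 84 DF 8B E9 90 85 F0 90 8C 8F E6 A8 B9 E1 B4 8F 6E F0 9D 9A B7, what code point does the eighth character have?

U+006E

Offset 0: leading byte 0xF0 = 11110000 → 4-byte char #1 = F0 90 8C 8E.
Offset 4: leading byte 0xF4 = 11110100 → 4-byte char #2 = F4 85 81 84.
Offset 8: leading byte 0xDF = 11011111 → 2-byte char #3 = DF 8B.
Offset 10: leading byte 0xE9 = 11101001 → 3-byte char #4 = E9 90 85.
Offset 13: leading byte 0xF0 = 11110000 → 4-byte char #5 = F0 90 8C 8F.
Offset 17: leading byte 0xE6 = 11100110 → 3-byte char #6 = E6 A8 B9.
Offset 20: leading byte 0xE1 = 11100001 → 3-byte char #7 = E1 B4 8F.
Offset 23: leading byte 0x6E = 01101110 → 1-byte char #8 = 6E.
Leading byte 0x6E = 01101110 matches 0xxxxxxx → 1-byte sequence.
Byte 1: 0x6E = 01101110, payload 1101110 (7 bits).
Concatenate: 1101110 = 0x6E (7 bits → U+006E).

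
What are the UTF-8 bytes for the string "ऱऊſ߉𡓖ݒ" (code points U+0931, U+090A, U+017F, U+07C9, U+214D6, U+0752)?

E0 A4 B1 E0 A4 8A C5 BF DF 89 F0 A1 93 96 DD 92

U+0931: 3-byte form → E0 A4 B1.
U+090A: 3-byte form → E0 A4 8A.
U+017F: 2-byte form → C5 BF.
U+07C9: 2-byte form → DF 89.
U+214D6: 4-byte form → F0 A1 93 96.
U+0752: 2-byte form → DD 92.
Concatenated (16 bytes): E0 A4 B1 E0 A4 8A C5 BF DF 89 F0 A1 93 96 DD 92.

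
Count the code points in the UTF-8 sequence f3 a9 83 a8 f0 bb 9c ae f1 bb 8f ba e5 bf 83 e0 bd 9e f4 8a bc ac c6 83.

7

Byte at offset 0: 0xF3 = 11110011 → 4-byte char (#1). Advance 4.
Byte at offset 4: 0xF0 = 11110000 → 4-byte char (#2). Advance 4.
Byte at offset 8: 0xF1 = 11110001 → 4-byte char (#3). Advance 4.
Byte at offset 12: 0xE5 = 11100101 → 3-byte char (#4). Advance 3.
Byte at offset 15: 0xE0 = 11100000 → 3-byte char (#5). Advance 3.
Byte at offset 18: 0xF4 = 11110100 → 4-byte char (#6). Advance 4.
Byte at offset 22: 0xC6 = 11000110 → 2-byte char (#7). Advance 2.
Reached end at offset 24 after 7 code points.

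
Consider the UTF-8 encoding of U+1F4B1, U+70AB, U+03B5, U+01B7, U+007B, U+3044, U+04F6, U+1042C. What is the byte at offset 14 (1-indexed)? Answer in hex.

1-indexed offset 14 is 0-indexed offset 13.
U+1F4B1 → 4-byte form F0 9F 92 B1 at offsets 0–3.
U+70AB → 3-byte form E7 82 AB at offsets 4–6.
U+03B5 → 2-byte form CE B5 at offsets 7–8.
U+01B7 → 2-byte form C6 B7 at offsets 9–10.
U+007B → 1-byte form 7B at offsets 11–11.
U+3044 → 3-byte form E3 81 84 at offsets 12–14.
Offset 13 falls in char 6's range; it's byte 2 of E3 81 84 = 0x81.

0x81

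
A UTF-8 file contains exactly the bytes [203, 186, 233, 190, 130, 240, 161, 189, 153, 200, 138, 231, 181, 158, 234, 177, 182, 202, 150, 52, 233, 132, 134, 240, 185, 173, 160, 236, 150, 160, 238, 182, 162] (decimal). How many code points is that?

12

Byte at offset 0: 0xCB = 11001011 → 2-byte char (#1). Advance 2.
Byte at offset 2: 0xE9 = 11101001 → 3-byte char (#2). Advance 3.
Byte at offset 5: 0xF0 = 11110000 → 4-byte char (#3). Advance 4.
Byte at offset 9: 0xC8 = 11001000 → 2-byte char (#4). Advance 2.
Byte at offset 11: 0xE7 = 11100111 → 3-byte char (#5). Advance 3.
Byte at offset 14: 0xEA = 11101010 → 3-byte char (#6). Advance 3.
Byte at offset 17: 0xCA = 11001010 → 2-byte char (#7). Advance 2.
Byte at offset 19: 0x34 = 00110100 → 1-byte char (#8). Advance 1.
Byte at offset 20: 0xE9 = 11101001 → 3-byte char (#9). Advance 3.
Byte at offset 23: 0xF0 = 11110000 → 4-byte char (#10). Advance 4.
Byte at offset 27: 0xEC = 11101100 → 3-byte char (#11). Advance 3.
Byte at offset 30: 0xEE = 11101110 → 3-byte char (#12). Advance 3.
Reached end at offset 33 after 12 code points.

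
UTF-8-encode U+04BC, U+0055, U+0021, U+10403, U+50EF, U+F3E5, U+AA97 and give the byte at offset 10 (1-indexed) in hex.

0x83

1-indexed offset 10 is 0-indexed offset 9.
U+04BC → 2-byte form D2 BC at offsets 0–1.
U+0055 → 1-byte form 55 at offsets 2–2.
U+0021 → 1-byte form 21 at offsets 3–3.
U+10403 → 4-byte form F0 90 90 83 at offsets 4–7.
U+50EF → 3-byte form E5 83 AF at offsets 8–10.
Offset 9 falls in char 5's range; it's byte 2 of E5 83 AF = 0x83.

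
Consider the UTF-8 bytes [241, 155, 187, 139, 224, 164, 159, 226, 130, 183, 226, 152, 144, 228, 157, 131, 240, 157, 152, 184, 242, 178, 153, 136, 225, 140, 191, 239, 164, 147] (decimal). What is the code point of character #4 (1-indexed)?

Offset 0: leading byte 0xF1 = 11110001 → 4-byte char #1 = F1 9B BB 8B.
Offset 4: leading byte 0xE0 = 11100000 → 3-byte char #2 = E0 A4 9F.
Offset 7: leading byte 0xE2 = 11100010 → 3-byte char #3 = E2 82 B7.
Offset 10: leading byte 0xE2 = 11100010 → 3-byte char #4 = E2 98 90.
Leading byte 0xE2 = 11100010 matches 1110xxxx → 3-byte sequence.
Byte 1: 0xE2 = 11100010, payload 0010 (4 bits).
Byte 2: 0x98 = 10011000 (10xxxxxx ✓), payload 011000.
Byte 3: 0x90 = 10010000 (10xxxxxx ✓), payload 010000.
Concatenate: 0010011000010000 = 0x2610 (16 bits → U+2610).

U+2610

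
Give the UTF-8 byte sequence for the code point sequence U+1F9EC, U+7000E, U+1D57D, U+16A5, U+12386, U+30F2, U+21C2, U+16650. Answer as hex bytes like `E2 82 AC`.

U+1F9EC: 4-byte form → F0 9F A7 AC.
U+7000E: 4-byte form → F1 B0 80 8E.
U+1D57D: 4-byte form → F0 9D 95 BD.
U+16A5: 3-byte form → E1 9A A5.
U+12386: 4-byte form → F0 92 8E 86.
U+30F2: 3-byte form → E3 83 B2.
U+21C2: 3-byte form → E2 87 82.
U+16650: 4-byte form → F0 96 99 90.
Concatenated (29 bytes): F0 9F A7 AC F1 B0 80 8E F0 9D 95 BD E1 9A A5 F0 92 8E 86 E3 83 B2 E2 87 82 F0 96 99 90.

F0 9F A7 AC F1 B0 80 8E F0 9D 95 BD E1 9A A5 F0 92 8E 86 E3 83 B2 E2 87 82 F0 96 99 90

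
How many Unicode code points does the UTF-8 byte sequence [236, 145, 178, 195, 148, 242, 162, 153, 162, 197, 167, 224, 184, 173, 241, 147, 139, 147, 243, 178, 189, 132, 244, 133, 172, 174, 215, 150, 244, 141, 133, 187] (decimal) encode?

10

Byte at offset 0: 0xEC = 11101100 → 3-byte char (#1). Advance 3.
Byte at offset 3: 0xC3 = 11000011 → 2-byte char (#2). Advance 2.
Byte at offset 5: 0xF2 = 11110010 → 4-byte char (#3). Advance 4.
Byte at offset 9: 0xC5 = 11000101 → 2-byte char (#4). Advance 2.
Byte at offset 11: 0xE0 = 11100000 → 3-byte char (#5). Advance 3.
Byte at offset 14: 0xF1 = 11110001 → 4-byte char (#6). Advance 4.
Byte at offset 18: 0xF3 = 11110011 → 4-byte char (#7). Advance 4.
Byte at offset 22: 0xF4 = 11110100 → 4-byte char (#8). Advance 4.
Byte at offset 26: 0xD7 = 11010111 → 2-byte char (#9). Advance 2.
Byte at offset 28: 0xF4 = 11110100 → 4-byte char (#10). Advance 4.
Reached end at offset 32 after 10 code points.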